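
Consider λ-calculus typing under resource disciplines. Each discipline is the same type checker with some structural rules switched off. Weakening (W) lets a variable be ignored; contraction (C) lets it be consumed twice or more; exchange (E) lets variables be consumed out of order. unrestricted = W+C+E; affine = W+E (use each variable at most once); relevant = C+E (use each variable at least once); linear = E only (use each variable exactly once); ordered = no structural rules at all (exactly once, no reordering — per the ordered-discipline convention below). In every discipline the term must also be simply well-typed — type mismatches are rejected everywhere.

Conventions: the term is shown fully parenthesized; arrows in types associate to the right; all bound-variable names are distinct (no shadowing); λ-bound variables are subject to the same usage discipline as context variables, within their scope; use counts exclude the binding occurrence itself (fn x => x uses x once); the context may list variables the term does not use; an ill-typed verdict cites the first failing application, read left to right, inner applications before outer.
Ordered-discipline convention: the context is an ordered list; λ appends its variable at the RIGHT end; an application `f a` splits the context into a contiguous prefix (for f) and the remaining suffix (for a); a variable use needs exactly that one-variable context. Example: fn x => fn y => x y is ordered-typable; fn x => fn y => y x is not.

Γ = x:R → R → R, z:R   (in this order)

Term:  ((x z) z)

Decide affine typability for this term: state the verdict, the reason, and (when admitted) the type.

no — z ×2 used more than once (contraction)
counts: x: 1, z: 2
order of uses: x, z, z
typing: the term checks, with type R
summary: ordered ✗, linear ✗, affine ✗, relevant ✓, unrestricted ✓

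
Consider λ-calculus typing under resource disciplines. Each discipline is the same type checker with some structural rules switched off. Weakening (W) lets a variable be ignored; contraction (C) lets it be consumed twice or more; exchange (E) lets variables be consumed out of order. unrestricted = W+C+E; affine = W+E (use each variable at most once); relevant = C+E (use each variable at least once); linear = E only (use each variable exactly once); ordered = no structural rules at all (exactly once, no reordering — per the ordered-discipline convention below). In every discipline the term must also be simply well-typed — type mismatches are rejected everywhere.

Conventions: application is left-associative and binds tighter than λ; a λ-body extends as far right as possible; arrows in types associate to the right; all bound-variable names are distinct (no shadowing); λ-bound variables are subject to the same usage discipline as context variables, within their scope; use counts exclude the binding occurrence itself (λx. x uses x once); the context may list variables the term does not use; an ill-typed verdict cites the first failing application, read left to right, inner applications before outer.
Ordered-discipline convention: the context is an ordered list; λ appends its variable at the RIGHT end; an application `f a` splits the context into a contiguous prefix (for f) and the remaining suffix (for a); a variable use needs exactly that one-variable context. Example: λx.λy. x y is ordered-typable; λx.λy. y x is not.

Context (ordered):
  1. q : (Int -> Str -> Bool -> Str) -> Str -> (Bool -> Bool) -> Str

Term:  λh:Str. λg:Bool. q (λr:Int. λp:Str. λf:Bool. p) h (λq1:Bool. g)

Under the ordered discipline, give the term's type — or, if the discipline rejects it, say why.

not well-typed under ordered — r, f, q1 left unused
variable uses: q ×1, h (λ-bound) ×1, g (λ-bound) ×1, r (λ-bound) ×0, p (λ-bound) ×1, f (λ-bound) ×0, q1 (λ-bound) ×0
use order (left to right): q, p, h, g
typing: ✓ — Str -> Bool -> Str
across the five disciplines: ordered ✗, linear ✗, affine ✓, relevant ✗, unrestricted ✓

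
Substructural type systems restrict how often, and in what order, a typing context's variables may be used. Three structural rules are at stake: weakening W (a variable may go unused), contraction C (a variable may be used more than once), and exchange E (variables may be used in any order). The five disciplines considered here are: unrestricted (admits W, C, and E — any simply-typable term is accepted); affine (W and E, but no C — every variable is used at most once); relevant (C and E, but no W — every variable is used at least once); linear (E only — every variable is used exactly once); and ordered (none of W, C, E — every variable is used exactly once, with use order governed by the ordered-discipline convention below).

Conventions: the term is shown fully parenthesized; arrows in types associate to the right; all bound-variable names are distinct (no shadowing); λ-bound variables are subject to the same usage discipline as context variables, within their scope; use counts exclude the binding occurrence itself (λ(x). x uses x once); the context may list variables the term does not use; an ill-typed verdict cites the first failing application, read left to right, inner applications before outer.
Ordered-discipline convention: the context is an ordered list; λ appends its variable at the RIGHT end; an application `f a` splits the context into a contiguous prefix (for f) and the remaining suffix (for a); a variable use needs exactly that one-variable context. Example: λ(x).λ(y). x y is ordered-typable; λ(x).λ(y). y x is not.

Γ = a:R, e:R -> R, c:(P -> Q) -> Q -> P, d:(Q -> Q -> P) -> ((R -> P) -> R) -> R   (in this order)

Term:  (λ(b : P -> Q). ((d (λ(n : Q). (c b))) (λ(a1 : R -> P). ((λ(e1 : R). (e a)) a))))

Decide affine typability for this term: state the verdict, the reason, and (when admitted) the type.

no — a ×2 used more than once (contraction)
use counts: a ×2; e ×1; c ×1; d ×1; b (λ-bound) ×1; n (λ-bound) ×0; a1 (λ-bound) ×0; e1 (λ-bound) ×0
use order (left to right): d, c, b, e, a, a
typing: ✓ — (P -> Q) -> R
summary: ordered ✗; linear ✗; affine ✗; relevant ✗; unrestricted ✓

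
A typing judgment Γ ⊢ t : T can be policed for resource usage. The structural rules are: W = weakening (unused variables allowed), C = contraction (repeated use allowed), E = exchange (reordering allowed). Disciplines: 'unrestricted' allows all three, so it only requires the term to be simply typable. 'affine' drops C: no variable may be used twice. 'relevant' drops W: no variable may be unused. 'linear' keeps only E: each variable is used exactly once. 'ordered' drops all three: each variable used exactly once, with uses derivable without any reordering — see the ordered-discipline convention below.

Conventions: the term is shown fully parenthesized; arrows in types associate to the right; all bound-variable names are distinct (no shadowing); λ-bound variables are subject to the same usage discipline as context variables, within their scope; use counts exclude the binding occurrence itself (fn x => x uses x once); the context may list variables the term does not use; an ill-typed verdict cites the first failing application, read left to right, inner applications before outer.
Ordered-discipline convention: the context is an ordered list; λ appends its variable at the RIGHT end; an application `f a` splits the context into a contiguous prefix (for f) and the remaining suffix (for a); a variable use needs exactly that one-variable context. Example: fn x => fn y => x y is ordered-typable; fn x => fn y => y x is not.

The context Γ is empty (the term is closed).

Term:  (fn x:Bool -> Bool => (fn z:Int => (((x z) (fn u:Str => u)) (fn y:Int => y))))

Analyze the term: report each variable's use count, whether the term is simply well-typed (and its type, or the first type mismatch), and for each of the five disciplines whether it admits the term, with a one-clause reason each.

counts: x (bound): 1; z (bound): 1; u (bound): 1; y (bound): 1
uses in reading order: x, z, u, y
typing: ill-typed: argument of type Int where Bool is required
ordered ✗ (not simply typable)
linear ✗ (fails simple typing)
affine ✗ (a type mismatch blocks all five)
relevant ✗ (the type mismatch rejects it)
unrestricted ✗ (not simply typable)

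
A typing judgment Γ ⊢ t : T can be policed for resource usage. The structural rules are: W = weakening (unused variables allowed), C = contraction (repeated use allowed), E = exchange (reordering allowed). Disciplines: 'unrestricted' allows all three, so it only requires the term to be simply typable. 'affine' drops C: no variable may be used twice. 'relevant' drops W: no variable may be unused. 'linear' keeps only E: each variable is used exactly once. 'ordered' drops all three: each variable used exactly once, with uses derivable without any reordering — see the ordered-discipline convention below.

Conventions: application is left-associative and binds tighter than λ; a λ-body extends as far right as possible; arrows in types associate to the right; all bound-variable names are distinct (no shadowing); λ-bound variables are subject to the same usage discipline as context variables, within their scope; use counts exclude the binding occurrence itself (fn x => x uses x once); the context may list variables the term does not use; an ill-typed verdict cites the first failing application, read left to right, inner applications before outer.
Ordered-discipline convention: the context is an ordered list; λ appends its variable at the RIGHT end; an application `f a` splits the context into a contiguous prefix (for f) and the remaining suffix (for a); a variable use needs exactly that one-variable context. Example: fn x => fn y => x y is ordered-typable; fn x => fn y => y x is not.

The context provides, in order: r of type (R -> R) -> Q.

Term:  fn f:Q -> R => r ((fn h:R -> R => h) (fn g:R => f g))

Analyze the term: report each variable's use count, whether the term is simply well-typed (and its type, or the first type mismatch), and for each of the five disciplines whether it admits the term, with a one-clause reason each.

variable uses: r: 1, f (λ-bound): 1, h (λ-bound): 1, g (λ-bound): 1
order of uses: r, h, f, g
typing: ill-typed: a function awaiting Q gets R
ordered: ✗ — not simply typable
linear: ✗ — fails simple typing
affine: ✗ — a type mismatch blocks all five
relevant: ✗ — the type mismatch rejects it
unrestricted: ✗ — not simply typable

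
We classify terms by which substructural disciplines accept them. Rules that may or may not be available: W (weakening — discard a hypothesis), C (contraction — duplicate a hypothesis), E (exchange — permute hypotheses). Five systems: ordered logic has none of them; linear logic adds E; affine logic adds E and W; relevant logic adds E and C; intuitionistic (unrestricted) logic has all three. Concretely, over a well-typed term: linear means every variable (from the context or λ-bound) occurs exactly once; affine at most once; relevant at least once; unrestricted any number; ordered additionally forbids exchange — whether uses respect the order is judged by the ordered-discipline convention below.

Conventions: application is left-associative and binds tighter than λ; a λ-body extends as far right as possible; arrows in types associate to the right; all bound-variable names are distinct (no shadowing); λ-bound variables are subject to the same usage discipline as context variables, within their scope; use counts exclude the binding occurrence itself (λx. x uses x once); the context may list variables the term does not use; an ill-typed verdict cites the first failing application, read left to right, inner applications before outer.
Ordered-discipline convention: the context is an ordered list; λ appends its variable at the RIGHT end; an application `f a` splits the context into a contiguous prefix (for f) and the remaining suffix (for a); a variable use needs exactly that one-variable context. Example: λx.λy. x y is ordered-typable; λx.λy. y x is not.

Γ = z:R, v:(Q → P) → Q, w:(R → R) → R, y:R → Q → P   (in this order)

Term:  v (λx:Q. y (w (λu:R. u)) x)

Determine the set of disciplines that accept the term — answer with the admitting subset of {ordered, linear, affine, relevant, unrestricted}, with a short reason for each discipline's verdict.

admitting disciplines: affine, unrestricted
variable uses: z: 0; v: 1; w: 1; y: 1; x (λ-bound): 1; u (λ-bound): 1
left-to-right use order: v, y, w, u, x
typing: well-typed — term : Q
ordered: ✗, z left unused
linear: ✗, z left unused
affine: ✓, no duplicate uses among z, v, w, y, x, u
relevant: ✗, z left unused
unrestricted: ✓, typability at Q is all that's needed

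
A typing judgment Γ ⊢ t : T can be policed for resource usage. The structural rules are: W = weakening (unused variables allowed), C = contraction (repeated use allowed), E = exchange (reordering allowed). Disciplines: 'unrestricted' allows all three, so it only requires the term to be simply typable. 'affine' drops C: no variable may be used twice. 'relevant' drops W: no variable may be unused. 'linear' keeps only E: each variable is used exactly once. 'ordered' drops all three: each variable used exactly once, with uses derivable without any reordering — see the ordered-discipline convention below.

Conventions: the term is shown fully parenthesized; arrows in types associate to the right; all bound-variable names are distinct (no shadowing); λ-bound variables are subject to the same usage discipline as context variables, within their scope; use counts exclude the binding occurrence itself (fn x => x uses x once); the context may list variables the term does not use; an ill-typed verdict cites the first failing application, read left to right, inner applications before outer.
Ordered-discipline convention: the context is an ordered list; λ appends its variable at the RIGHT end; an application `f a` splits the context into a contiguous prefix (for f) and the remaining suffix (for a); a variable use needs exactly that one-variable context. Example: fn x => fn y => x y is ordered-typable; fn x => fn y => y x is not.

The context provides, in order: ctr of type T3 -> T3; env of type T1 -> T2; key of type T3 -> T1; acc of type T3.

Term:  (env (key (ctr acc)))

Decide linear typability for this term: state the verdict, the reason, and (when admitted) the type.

yes — each of ctr, env, key, acc used exactly once; term : T2
usage: ctr: 1; env: 1; key: 1; acc: 1
order of uses: env, key, ctr, acc
typing: ✓ — T2
summary: ordered ✗ | linear ✓ | affine ✓ | relevant ✓ | unrestricted ✓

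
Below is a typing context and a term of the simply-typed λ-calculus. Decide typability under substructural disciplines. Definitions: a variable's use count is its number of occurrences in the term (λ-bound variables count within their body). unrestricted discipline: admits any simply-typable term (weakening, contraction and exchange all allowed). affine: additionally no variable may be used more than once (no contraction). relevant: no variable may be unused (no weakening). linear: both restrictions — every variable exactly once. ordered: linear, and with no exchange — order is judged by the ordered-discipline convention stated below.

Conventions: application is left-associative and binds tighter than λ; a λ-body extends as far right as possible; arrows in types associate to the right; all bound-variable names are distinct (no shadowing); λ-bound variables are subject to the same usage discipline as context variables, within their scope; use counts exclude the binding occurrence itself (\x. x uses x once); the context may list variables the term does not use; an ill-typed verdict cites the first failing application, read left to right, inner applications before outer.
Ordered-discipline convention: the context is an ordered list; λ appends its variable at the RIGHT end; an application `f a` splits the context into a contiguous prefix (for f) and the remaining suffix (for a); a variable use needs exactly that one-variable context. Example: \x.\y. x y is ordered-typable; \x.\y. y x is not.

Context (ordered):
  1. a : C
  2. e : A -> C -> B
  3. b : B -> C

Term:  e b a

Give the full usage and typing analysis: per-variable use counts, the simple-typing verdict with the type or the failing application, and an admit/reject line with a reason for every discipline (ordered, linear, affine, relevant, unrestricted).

usage: a=1, e=1, b=1
uses in reading order: e, b, a
typing: ill-typed: argument of type B -> C where A is required
ordered: ✗, a type mismatch blocks all five
linear: ✗, the type mismatch rejects it
affine: ✗, not simply typable
relevant: ✗, fails simple typing
unrestricted: ✗, a type mismatch blocks all five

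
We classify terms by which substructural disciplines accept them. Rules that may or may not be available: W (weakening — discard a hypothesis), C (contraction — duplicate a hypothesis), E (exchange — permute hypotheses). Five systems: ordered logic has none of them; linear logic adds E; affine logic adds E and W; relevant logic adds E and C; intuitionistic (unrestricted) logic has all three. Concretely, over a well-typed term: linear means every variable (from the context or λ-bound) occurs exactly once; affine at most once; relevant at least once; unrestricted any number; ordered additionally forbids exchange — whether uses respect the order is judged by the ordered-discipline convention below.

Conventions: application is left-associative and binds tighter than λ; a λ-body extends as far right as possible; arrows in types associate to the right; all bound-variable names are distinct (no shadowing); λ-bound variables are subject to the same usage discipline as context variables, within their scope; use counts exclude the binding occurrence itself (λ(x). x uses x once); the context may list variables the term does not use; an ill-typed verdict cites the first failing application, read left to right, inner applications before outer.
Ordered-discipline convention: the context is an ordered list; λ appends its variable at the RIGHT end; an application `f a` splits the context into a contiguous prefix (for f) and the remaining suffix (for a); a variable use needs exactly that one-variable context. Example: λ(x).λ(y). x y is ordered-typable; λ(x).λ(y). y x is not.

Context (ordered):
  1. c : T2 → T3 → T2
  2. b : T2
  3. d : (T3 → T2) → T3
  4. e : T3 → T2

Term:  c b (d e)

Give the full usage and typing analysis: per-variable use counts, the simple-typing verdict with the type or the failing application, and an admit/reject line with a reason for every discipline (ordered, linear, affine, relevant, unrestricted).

use counts: c ×1; b ×1; d ×1; e ×1
left-to-right use order: c, b, d, e
typing: well-typed — term : T2
ordered ✓ (c, b, d, e: once each, no exchange needed)
linear ✓ (exactly-once usage across c, b, d, e)
affine ✓ (at most one use each (c, b, d, e))
relevant ✓ (c, b, d, e: all used, weakening unneeded)
unrestricted ✓ (typability at T2 is all that's needed)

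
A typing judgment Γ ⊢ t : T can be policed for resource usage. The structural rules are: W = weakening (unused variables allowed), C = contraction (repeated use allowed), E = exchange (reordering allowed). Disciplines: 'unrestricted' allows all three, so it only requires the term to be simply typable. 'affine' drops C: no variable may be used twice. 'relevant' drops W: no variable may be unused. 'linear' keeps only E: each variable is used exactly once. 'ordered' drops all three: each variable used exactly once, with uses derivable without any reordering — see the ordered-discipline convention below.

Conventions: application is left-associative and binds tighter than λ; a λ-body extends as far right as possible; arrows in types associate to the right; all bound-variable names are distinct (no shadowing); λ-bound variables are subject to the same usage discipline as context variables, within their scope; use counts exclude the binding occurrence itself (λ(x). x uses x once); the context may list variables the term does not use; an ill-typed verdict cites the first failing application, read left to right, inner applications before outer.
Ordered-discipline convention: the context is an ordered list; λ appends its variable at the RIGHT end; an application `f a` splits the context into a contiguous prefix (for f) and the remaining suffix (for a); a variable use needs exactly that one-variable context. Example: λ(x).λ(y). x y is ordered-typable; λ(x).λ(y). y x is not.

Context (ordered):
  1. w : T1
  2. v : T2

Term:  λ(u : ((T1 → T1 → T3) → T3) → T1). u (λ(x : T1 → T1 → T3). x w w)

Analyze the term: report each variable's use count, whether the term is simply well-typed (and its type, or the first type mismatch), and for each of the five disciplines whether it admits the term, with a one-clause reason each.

usage: w: 2, v: 0, u [bound]: 1, x [bound]: 1
use order (left to right): u, x, w, w
typing: well-typed at (((T1 → T1 → T3) → T3) → T1) → T1
ordered: ✗ — uses contraction: w ×2; unused: v — weakening required
linear: ✗ — uses contraction: w ×2; unused: v — weakening required
affine: ✗ — uses contraction: w ×2
relevant: ✗ — unused: v — weakening required
unrestricted: ✓ — type-checks ((((T1 → T1 → T3) → T3) → T1) → T1) and nothing is barred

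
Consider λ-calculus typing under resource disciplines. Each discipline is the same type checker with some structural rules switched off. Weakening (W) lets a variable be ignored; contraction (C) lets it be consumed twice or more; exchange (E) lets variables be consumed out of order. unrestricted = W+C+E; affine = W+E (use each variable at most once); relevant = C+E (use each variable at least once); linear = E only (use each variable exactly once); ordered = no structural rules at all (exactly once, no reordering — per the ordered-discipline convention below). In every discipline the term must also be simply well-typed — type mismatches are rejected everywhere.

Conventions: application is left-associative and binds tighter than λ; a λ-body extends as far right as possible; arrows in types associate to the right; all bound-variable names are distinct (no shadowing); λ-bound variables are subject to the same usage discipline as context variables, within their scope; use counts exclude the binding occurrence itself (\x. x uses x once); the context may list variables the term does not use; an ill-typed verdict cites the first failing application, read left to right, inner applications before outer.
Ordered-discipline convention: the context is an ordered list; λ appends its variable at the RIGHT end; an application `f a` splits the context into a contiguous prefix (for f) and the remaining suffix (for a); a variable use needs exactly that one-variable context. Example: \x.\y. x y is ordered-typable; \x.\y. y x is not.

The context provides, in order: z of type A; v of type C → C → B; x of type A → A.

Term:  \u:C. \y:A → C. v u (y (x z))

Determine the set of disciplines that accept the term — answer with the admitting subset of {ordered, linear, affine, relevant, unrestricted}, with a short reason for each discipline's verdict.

accepted by: linear, affine, relevant, unrestricted
counts: z: 1×, v: 1×, x: 1×, u [bound]: 1×, y [bound]: 1×
left-to-right use order: v, u, y, x, z
typing: well-typed at C → (A → C) → B
ordered ✗ (use order v, u, y, x, z needs exchange)
linear ✓ (exactly-once usage across z, v, x, u, y)
affine ✓ (no duplicate uses among z, v, x, u, y)
relevant ✓ (every one of z, v, x, u, y appears)
unrestricted ✓ (type-checks (C → (A → C) → B) and nothing is barred)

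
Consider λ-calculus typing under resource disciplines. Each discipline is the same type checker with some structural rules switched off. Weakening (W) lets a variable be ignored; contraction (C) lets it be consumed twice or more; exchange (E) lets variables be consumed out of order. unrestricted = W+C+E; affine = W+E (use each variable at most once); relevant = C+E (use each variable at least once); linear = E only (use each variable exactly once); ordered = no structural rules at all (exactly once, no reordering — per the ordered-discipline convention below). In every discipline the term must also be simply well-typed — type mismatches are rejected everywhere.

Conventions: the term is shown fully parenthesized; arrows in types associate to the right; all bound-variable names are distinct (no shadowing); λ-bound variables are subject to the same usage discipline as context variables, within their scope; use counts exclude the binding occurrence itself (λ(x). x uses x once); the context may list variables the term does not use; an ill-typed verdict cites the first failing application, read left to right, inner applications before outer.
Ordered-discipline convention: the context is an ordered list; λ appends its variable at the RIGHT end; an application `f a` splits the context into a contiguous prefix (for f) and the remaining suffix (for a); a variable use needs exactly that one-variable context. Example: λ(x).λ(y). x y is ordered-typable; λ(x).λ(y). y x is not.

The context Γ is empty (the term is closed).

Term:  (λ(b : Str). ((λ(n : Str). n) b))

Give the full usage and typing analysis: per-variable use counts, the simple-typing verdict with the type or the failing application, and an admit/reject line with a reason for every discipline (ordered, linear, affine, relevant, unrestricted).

variable uses: b (bound) ×1; n (bound) ×1
left-to-right use order: n, b
typing: well-typed at Str -> Str
ordered: ✓ — one use each (b, n); ordered split holds
linear: ✓ — each of b, n used exactly once
affine: ✓ — at most one use each (b, n)
relevant: ✓ — none of b, n goes unused
unrestricted: ✓ — well-typed at Str -> Str; no restrictions here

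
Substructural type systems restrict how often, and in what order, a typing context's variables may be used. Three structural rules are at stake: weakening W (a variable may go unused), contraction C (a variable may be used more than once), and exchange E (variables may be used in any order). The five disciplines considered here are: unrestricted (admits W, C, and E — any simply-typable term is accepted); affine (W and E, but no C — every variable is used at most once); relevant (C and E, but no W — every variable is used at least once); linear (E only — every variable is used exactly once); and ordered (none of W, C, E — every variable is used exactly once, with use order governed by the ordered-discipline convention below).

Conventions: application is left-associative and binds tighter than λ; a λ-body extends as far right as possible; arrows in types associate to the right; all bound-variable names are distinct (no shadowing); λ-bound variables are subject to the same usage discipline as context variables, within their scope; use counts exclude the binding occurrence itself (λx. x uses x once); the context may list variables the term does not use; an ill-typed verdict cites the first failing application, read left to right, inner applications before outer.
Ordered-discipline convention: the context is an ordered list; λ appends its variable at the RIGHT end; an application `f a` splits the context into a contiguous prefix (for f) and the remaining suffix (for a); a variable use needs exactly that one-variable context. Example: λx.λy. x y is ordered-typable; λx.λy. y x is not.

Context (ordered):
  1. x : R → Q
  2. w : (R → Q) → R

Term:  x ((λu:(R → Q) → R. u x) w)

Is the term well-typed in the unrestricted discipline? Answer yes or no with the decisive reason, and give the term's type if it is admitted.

yes — type-checks (Q) and nothing is barred; term : Q
counts: x: 2×, w: 1×, u (bound): 1×
use order (left to right): x, u, x, w
typing: well-typed at Q
per-discipline verdicts: ordered ✗; linear ✗; affine ✗; relevant ✓; unrestricted ✓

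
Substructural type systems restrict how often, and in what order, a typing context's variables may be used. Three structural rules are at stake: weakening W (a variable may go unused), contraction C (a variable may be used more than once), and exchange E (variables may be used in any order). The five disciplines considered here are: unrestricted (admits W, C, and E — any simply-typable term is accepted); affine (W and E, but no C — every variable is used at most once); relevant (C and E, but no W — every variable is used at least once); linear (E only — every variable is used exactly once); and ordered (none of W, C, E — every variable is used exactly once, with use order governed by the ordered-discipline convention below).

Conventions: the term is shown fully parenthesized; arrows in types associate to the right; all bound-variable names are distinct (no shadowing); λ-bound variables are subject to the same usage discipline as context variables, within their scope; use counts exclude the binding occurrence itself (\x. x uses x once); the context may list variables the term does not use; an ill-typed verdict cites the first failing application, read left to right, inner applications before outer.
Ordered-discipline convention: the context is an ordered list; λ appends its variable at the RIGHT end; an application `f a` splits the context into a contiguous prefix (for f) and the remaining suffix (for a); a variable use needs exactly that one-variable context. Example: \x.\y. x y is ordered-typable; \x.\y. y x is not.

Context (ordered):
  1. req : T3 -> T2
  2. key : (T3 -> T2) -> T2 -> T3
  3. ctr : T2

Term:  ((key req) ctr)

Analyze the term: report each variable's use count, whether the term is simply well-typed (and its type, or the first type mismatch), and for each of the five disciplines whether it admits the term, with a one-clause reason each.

counts: req=1; key=1; ctr=1
order of uses: key, req, ctr
typing: the term checks, with type T3
ordered ✗ (no ordered split (uses run key, req, ctr))
linear ✓ (exactly-once usage across req, key, ctr)
affine ✓ (at most one use each (req, key, ctr))
relevant ✓ (at least one use each (req, key, ctr))
unrestricted ✓ (well-typed at T3; no restrictions here)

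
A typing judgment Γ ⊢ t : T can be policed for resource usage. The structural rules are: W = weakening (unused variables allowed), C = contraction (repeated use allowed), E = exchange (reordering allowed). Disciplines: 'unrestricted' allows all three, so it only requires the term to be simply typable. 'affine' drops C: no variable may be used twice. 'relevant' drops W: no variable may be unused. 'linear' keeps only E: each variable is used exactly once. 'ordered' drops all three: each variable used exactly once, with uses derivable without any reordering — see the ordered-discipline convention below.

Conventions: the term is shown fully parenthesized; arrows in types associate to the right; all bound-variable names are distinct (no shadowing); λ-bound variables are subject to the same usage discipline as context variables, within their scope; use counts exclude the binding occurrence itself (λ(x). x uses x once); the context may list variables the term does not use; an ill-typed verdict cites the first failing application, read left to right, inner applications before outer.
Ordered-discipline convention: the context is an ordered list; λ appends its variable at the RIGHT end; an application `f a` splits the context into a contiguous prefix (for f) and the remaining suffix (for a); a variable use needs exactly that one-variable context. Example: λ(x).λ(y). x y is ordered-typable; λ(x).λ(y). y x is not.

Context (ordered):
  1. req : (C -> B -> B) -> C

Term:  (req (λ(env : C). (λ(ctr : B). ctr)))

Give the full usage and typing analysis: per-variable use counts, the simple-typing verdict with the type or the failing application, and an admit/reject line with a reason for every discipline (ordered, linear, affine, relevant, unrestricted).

usage: req: 1, env (λ-bound): 0, ctr (λ-bound): 1
left-to-right use order: req, ctr
typing: well-typed — term : C
ordered ✗ (env left unused)
linear ✗ (env left unused)
affine ✓ (req, env, ctr: no repeats, contraction unneeded)
relevant ✗ (env left unused)
unrestricted ✓ (type-checks (C) and nothing is barred)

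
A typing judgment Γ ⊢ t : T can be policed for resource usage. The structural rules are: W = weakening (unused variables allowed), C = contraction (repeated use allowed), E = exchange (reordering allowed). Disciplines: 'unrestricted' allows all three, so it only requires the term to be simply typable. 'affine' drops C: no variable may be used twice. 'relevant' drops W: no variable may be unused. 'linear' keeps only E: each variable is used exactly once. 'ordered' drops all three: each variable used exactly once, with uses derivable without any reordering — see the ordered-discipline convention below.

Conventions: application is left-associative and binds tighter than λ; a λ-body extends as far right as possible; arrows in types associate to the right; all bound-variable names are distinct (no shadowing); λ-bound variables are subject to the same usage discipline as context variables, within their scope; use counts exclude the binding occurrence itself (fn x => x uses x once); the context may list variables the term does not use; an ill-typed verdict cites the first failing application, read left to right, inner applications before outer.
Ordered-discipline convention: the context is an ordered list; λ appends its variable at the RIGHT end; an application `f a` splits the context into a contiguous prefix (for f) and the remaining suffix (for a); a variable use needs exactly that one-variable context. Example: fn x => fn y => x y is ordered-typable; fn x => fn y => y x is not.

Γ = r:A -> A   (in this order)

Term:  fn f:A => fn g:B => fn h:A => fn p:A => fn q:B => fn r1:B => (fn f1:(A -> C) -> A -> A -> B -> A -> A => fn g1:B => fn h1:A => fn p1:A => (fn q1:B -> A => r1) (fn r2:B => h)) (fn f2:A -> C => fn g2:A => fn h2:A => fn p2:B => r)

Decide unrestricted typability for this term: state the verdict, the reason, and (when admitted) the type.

yes — well-typed at A -> B -> A -> A -> B -> B -> B -> A -> A -> B; no restrictions here; term : A -> B -> A -> A -> B -> B -> B -> A -> A -> B
counts: r ×1; f [bound] ×0; g [bound] ×0; h [bound] ×1; p [bound] ×0; q [bound] ×0; r1 [bound] ×1; f1 [bound] ×0; g1 [bound] ×0; h1 [bound] ×0; p1 [bound] ×0; q1 [bound] ×0; r2 [bound] ×0; f2 [bound] ×0; g2 [bound] ×0; h2 [bound] ×0; p2 [bound] ×0
order of uses: r1, h, r
typing: the term checks, with type A -> B -> A -> A -> B -> B -> B -> A -> A -> B
summary: ordered ✗, linear ✗, affine ✓, relevant ✗, unrestricted ✓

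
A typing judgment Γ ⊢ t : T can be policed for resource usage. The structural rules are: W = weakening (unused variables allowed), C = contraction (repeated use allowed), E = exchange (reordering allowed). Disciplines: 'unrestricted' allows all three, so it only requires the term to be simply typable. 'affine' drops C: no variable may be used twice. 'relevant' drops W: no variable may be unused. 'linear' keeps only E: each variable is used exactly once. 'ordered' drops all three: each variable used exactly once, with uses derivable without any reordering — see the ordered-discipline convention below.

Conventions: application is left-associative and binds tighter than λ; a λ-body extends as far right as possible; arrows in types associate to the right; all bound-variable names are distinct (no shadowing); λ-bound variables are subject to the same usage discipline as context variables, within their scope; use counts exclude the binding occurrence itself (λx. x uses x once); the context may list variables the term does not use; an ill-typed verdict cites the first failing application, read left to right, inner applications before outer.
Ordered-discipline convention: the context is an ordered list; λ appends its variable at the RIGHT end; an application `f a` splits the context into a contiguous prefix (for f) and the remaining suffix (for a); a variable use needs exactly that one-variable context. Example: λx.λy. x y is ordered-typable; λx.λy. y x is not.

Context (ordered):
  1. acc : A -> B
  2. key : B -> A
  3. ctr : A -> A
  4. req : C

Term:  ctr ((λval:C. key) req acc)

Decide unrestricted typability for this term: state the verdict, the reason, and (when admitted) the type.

no — not simply typable
counts: acc=1; key=1; ctr=1; req=1; val [bound]=0
use order (left to right): ctr, key, req, acc
typing: ill-typed: a function awaiting B gets A -> B
across the five disciplines: ordered ✗ · linear ✗ · affine ✗ · relevant ✗ · unrestricted ✗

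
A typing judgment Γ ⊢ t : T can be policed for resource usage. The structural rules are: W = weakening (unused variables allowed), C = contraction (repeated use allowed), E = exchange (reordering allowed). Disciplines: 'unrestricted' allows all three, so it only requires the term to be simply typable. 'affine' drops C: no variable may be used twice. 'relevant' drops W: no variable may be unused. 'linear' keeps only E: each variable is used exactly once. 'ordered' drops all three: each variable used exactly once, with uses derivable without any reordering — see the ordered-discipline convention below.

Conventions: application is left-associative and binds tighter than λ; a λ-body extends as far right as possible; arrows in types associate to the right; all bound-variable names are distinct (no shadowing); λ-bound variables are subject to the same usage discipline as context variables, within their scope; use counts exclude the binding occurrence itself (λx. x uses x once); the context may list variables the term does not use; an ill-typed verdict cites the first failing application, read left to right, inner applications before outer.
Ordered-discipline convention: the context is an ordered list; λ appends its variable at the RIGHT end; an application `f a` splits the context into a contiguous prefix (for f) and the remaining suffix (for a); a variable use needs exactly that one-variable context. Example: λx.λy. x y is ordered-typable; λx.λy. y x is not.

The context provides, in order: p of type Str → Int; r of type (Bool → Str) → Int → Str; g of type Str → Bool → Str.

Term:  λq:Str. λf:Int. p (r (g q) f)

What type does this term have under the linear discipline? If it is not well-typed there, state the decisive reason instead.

term : Str → Int → Int
use counts: p: 1×, r: 1×, g: 1×, q (bound): 1×, f (bound): 1×
left-to-right use order: p, r, g, q, f
typing: well-typed at Str → Int → Int
all disciplines: ordered ✓, linear ✓, affine ✓, relevant ✓, unrestricted ✓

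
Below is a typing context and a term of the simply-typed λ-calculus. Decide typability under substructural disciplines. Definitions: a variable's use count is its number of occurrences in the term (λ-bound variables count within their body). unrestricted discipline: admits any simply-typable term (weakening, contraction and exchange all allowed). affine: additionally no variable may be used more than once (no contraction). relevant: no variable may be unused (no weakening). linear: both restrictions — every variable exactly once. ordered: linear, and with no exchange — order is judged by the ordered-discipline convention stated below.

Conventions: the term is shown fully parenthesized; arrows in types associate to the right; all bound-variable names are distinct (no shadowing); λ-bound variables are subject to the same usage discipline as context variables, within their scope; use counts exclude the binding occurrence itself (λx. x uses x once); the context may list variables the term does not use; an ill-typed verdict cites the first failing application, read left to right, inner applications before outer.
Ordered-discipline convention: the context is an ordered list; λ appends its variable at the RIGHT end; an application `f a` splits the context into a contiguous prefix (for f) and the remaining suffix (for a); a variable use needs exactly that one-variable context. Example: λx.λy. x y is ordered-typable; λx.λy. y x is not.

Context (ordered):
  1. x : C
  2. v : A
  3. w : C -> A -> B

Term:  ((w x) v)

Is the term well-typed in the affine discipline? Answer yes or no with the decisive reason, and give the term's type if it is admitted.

yes — none of x, v, w used more than once; term : B
counts: x ×1; v ×1; w ×1
order of uses: w, x, v
typing: ✓ — B
per-discipline verdicts: ordered ✗; linear ✓; affine ✓; relevant ✓; unrestricted ✓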